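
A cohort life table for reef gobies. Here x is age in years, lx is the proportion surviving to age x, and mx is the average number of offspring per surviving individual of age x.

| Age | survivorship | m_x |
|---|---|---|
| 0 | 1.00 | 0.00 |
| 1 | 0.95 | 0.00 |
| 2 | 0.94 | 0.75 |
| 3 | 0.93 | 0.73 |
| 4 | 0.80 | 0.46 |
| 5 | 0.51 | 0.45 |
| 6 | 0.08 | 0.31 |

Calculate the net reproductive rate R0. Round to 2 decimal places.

2.01

lx·mx by age: 0, 0, 0.705, 0.6789, 0.368, 0.2295, 0.0248
R0 = Σ lx·mx = 2.0062 → 2.01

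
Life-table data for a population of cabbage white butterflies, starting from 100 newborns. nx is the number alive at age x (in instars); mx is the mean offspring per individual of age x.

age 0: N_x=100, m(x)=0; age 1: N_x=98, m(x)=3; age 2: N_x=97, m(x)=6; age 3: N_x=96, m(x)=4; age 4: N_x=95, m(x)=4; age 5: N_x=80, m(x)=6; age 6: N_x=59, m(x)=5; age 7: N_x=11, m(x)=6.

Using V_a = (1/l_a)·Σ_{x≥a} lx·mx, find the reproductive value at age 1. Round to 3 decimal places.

lx = nx/n0 = nx/100: 1, 0.98, 0.97, 0.96, 0.95, 0.8, 0.59, 0.11
lx·mx for x ≥ 1: 2.94, 5.82, 3.84, 3.8, 4.8, 2.95, 0.66 → sum = 24.81
V_1 = 24.81 / l_1 = 24.81 / 0.98 = 25.316327… → 25.316

25.316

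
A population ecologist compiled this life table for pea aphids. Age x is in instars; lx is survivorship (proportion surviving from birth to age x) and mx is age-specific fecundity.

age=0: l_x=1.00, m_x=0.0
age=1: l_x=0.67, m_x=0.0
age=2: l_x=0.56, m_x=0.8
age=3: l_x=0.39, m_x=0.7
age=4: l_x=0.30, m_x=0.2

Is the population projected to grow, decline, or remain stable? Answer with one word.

declining

R0 = Σ lx·mx = 0 + 0 + 0.448 + 0.273 + 0.06 = 0.781
R0 < 1, so the population is declining.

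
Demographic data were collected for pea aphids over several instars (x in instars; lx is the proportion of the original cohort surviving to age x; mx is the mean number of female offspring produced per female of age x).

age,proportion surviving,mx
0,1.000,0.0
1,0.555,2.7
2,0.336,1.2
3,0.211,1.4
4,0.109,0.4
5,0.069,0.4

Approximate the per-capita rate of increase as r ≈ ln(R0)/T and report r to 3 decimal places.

0.530

R0 = Σ lx·mx = 0 + 1.4985 + 0.4032 + 0.2954 + 0.0436 + 0.0276 = 2.2683
Σ x·lx·mx = 3.5035; T = 3.5035/2.2683 = 1.54455…
r ≈ ln(R0)/T = ln(2.2683)/1.54455… = 0.53027… → 0.530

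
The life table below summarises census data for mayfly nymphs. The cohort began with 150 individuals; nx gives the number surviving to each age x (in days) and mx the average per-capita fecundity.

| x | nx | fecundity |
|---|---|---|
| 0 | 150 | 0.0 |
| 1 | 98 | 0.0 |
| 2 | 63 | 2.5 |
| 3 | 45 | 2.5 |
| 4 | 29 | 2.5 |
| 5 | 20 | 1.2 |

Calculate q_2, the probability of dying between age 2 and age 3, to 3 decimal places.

0.286

lx = nx/n0 = nx/150: 1, 0.65333…, 0.42, 0.3, 0.19333…, 0.13333…
q_2 = (l_2 − l_3) / l_2 = (0.42 − 0.3) / 0.42
     = 0.12 / 0.42 = 0.285714… → 0.286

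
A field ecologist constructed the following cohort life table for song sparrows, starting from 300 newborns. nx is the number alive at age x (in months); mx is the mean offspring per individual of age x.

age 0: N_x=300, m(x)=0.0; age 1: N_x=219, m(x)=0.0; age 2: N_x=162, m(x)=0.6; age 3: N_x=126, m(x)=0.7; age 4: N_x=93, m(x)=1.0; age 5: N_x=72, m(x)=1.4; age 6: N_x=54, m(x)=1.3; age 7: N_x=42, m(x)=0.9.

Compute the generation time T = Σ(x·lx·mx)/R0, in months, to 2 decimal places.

lx = nx/n0 = nx/300: 1, 0.73, 0.54, 0.42, 0.31, 0.24, 0.18, 0.14
lx·mx: 0, 0, 0.324, 0.294, 0.31, 0.336, 0.234, 0.126 → R0 = 1.624
x·lx·mx: 0, 0, 0.648, 0.882, 1.24, 1.68, 1.404, 0.882 → Σ = 6.736
T = 6.736 / 1.624 = 4.147783… → 4.15

4.15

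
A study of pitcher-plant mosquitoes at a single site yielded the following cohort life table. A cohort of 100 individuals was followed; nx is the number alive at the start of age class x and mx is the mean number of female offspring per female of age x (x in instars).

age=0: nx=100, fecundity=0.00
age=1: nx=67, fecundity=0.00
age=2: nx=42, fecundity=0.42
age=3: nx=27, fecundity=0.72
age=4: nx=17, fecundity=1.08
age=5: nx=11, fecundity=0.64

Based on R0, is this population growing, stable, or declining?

declining

lx = nx/n0 = nx/100: 1, 0.67, 0.42, 0.27, 0.17, 0.11
R0 = Σ lx·mx = 0 + 0 + 0.1764 + 0.1944 + 0.1836 + 0.0704 = 0.6248
R0 < 1, so the population is declining.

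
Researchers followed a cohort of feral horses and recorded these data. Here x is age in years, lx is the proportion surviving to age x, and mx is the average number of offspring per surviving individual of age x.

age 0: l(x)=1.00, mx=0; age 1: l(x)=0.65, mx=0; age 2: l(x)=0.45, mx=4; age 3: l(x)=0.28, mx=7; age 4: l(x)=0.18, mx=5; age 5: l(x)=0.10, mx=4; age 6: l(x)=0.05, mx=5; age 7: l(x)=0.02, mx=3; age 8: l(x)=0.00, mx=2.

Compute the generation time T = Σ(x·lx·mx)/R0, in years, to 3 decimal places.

3.166

lx·mx: 0, 0, 1.8, 1.96, 0.9, 0.4, 0.25, 0.06, 0 → R0 = 5.37
x·lx·mx: 0, 0, 3.6, 5.88, 3.6, 2, 1.5, 0.42, 0 → Σ = 17
T = 17 / 5.37 = 3.165736… → 3.166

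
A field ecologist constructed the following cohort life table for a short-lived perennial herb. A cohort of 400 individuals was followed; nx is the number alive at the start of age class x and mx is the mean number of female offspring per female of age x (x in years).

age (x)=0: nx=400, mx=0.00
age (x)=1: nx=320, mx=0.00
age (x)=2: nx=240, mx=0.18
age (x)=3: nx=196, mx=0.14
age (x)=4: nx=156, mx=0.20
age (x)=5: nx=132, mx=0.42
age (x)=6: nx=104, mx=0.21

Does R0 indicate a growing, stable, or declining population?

declining

lx = nx/n0 = nx/400: 1, 0.8, 0.6, 0.49, 0.39, 0.33, 0.26
R0 = Σ lx·mx = 0 + 0 + 0.108 + 0.0686 + 0.078 + 0.1386 + 0.0546 = 0.4478
R0 < 1, so the population is declining.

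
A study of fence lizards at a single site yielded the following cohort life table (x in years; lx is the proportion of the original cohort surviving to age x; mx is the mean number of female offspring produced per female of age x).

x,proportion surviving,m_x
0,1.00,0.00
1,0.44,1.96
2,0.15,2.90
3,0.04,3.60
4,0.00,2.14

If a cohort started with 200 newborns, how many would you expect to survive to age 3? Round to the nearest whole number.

8

Expected survivors = N0 · l_3 = 200 × 0.04 = 8 → 8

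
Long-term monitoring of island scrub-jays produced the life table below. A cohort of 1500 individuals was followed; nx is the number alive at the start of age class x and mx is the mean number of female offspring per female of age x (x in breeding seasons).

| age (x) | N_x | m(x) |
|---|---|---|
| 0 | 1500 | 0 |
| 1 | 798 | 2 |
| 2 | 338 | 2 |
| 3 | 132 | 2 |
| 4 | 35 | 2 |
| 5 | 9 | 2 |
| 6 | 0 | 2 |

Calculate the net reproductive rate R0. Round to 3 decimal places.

1.749

lx = nx/n0 = nx/1500: 1, 0.532, 0.22533…, 0.088, 0.02333…, 0.006, 0
lx·mx by age: 0, 1.064, 0.450667…, 0.176, 0.046667…, 0.012, 0
R0 = Σ lx·mx = 1.749333… → 1.749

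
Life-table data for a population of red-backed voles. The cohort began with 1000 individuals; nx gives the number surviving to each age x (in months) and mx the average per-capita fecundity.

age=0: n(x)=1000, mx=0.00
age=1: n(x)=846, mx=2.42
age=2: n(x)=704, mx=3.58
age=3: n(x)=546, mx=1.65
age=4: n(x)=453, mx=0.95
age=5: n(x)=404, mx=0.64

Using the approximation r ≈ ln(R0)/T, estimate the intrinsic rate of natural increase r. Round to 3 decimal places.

0.874

lx = nx/n0 = nx/1000: 1, 0.846, 0.704, 0.546, 0.453, 0.404
R0 = Σ lx·mx = 0 + 2.04732 + 2.52032 + 0.9009 + 0.43035 + 0.25856 = 6.15745
Σ x·lx·mx = 12.80486; T = 12.80486/6.15745 = 2.07957…
r ≈ ln(R0)/T = ln(6.15745)/2.07957… = 0.87406… → 0.874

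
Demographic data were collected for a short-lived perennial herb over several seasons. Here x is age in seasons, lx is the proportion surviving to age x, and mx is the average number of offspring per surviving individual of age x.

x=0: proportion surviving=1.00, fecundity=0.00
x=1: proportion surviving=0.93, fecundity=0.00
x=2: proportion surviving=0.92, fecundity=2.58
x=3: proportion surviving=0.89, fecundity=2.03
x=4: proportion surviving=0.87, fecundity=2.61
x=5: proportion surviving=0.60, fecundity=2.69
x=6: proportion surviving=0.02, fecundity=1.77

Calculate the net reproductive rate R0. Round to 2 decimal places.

8.10

lx·mx by age: 0, 0, 2.3736, 1.8067, 2.2707, 1.614, 0.0354
R0 = Σ lx·mx = 8.1004 → 8.10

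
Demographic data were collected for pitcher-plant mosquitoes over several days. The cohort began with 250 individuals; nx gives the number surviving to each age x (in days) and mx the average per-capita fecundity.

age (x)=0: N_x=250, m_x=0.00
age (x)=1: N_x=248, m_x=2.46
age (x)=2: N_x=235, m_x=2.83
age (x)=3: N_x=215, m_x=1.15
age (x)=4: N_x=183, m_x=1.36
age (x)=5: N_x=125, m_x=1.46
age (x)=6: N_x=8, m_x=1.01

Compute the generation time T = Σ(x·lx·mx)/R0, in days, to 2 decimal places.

2.36

lx = nx/n0 = nx/250: 1, 0.992, 0.94, 0.86, 0.732, 0.5, 0.032
lx·mx: 0, 2.44032, 2.6602, 0.989, 0.99552, 0.73, 0.03232 → R0 = 7.84736
x·lx·mx: 0, 2.44032, 5.3204, 2.967, 3.98208, 3.65, 0.19392 → Σ = 18.55372
T = 18.55372 / 7.84736 = 2.364326… → 2.36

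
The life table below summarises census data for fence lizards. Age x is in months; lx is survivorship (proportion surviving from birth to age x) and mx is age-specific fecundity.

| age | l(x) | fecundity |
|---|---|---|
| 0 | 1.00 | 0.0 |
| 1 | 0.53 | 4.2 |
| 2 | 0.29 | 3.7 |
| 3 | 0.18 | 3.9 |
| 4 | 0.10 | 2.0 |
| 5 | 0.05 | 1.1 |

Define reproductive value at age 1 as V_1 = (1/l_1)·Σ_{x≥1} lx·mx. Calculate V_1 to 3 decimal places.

lx·mx for x ≥ 1: 2.226, 1.073, 0.702, 0.2, 0.055 → sum = 4.256
V_1 = 4.256 / l_1 = 4.256 / 0.53 = 8.030189… → 8.030

8.030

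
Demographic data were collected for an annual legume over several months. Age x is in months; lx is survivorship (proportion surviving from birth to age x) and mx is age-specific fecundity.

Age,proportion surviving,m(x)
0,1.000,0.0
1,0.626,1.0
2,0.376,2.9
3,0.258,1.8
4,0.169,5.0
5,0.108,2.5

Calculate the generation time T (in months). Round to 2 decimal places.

lx·mx: 0, 0.626, 1.0904, 0.4644, 0.845, 0.27 → R0 = 3.2958
x·lx·mx: 0, 0.626, 2.1808, 1.3932, 3.38, 1.35 → Σ = 8.93
T = 8.93 / 3.2958 = 2.709509… → 2.71

2.71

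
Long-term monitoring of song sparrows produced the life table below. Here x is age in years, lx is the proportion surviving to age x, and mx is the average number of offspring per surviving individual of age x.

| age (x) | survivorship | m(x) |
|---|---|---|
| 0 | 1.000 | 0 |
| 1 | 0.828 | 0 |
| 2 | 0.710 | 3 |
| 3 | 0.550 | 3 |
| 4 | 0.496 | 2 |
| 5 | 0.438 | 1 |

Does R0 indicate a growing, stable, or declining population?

growing

R0 = Σ lx·mx = 0 + 0 + 2.13 + 1.65 + 0.992 + 0.438 = 5.21
R0 > 1, so the population is growing.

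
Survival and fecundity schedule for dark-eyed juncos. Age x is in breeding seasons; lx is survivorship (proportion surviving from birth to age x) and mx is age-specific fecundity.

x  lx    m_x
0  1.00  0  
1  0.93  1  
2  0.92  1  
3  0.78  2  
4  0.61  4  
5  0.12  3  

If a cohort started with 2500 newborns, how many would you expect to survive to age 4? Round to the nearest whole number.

1525

Expected survivors = N0 · l_4 = 2500 × 0.61 = 1525 → 1525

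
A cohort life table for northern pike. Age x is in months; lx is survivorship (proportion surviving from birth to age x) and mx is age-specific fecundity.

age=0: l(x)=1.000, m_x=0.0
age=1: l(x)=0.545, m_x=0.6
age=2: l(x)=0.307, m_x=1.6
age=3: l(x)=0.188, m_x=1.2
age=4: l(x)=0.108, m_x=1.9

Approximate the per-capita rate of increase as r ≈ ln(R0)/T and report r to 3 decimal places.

R0 = Σ lx·mx = 0 + 0.327 + 0.4912 + 0.2256 + 0.2052 = 1.249
Σ x·lx·mx = 2.807; T = 2.807/1.249 = 2.2474…
r ≈ ln(R0)/T = ln(1.249)/2.2474… = 0.09893… → 0.099

0.099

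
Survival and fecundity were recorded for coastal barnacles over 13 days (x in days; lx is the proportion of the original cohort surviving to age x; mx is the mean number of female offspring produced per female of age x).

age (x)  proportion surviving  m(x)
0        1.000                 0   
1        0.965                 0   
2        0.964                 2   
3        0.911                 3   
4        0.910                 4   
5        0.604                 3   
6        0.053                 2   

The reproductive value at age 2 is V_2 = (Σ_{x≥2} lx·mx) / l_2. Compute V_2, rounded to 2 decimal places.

lx·mx for x ≥ 2: 1.928, 2.733, 3.64, 1.812, 0.106 → sum = 10.219
V_2 = 10.219 / l_2 = 10.219 / 0.964 = 10.600622… → 10.60

10.60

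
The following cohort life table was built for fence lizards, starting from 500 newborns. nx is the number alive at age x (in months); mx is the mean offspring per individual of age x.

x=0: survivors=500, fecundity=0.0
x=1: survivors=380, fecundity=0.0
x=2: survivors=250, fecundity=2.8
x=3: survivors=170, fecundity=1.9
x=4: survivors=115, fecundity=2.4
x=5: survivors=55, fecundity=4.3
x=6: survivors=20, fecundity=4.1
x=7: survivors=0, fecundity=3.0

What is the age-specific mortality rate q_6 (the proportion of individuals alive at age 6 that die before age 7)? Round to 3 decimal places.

1.000

lx = nx/n0 = nx/500: 1, 0.76, 0.5, 0.34, 0.23, 0.11, 0.04, 0
q_6 = (l_6 − l_7) / l_6 = (0.04 − 0) / 0.04
     = 0.04 / 0.04 = 1 → 1.000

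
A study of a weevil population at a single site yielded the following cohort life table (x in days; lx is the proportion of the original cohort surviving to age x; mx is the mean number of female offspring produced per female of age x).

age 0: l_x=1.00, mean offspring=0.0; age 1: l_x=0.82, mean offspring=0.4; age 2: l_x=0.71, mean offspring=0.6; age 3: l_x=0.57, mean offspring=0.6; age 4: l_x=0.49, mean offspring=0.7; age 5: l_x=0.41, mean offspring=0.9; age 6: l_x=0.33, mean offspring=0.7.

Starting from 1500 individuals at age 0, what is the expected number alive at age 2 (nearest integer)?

1065

Expected survivors = N0 · l_2 = 1500 × 0.71 = 1065 → 1065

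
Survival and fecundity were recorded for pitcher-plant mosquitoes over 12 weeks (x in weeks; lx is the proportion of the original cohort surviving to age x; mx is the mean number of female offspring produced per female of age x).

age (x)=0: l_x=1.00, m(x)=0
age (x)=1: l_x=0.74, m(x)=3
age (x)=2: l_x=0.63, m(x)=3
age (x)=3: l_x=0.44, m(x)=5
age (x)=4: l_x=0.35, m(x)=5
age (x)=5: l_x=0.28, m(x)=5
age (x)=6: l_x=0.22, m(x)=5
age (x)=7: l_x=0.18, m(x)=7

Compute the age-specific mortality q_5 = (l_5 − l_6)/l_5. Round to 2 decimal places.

0.21

q_5 = (l_5 − l_6) / l_5 = (0.28 − 0.22) / 0.28
     = 0.06 / 0.28 = 0.214286… → 0.21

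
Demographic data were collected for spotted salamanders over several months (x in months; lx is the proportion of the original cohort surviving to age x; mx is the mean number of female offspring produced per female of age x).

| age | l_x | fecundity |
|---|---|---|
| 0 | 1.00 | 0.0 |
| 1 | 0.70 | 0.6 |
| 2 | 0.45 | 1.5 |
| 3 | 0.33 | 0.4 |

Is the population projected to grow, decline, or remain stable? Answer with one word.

R0 = Σ lx·mx = 0 + 0.42 + 0.675 + 0.132 = 1.227
R0 > 1, so the population is growing.

growing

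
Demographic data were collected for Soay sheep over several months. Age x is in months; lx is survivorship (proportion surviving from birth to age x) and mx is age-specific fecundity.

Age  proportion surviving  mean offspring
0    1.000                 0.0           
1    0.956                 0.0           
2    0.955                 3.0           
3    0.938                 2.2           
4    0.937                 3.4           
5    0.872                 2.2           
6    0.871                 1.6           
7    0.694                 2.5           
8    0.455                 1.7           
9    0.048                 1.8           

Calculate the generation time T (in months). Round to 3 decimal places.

4.402

lx·mx: 0, 0, 2.865, 2.0636, 3.1858, 1.9184, 1.3936, 1.735, 0.7735, 0.0864 → R0 = 14.0213
x·lx·mx: 0, 0, 5.73, 6.1908, 12.7432, 9.592, 8.3616, 12.145, 6.188, 0.7776 → Σ = 61.7282
T = 61.7282 / 14.0213 = 4.402459… → 4.402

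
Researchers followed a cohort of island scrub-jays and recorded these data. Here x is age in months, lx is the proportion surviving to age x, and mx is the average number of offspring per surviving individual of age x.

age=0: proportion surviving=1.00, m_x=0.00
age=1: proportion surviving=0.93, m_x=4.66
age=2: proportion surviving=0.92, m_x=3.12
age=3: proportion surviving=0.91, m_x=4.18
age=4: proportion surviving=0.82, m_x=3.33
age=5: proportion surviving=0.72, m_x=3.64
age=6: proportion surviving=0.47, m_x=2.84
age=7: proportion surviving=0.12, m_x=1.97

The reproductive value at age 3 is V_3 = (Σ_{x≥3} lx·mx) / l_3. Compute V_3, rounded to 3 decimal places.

lx·mx for x ≥ 3: 3.8038, 2.7306, 2.6208, 1.3348, 0.2364 → sum = 10.7264
V_3 = 10.7264 / l_3 = 10.7264 / 0.91 = 11.787253… → 11.787

11.787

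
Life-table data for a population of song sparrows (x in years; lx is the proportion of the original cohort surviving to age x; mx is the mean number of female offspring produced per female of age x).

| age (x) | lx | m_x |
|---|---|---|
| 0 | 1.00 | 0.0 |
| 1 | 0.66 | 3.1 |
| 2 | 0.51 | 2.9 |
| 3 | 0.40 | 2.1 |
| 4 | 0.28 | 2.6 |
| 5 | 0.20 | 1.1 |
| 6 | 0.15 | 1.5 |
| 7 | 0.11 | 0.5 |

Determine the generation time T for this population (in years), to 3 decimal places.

2.373

lx·mx: 0, 2.046, 1.479, 0.84, 0.728, 0.22, 0.225, 0.055 → R0 = 5.593
x·lx·mx: 0, 2.046, 2.958, 2.52, 2.912, 1.1, 1.35, 0.385 → Σ = 13.271
T = 13.271 / 5.593 = 2.372787… → 2.373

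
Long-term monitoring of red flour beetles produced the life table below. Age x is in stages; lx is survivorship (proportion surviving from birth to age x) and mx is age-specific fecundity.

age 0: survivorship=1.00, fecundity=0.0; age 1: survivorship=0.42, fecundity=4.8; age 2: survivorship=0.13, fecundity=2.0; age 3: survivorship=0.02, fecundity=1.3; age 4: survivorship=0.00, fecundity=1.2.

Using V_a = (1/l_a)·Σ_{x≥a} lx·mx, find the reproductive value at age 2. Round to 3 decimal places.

lx·mx for x ≥ 2: 0.26, 0.026, 0 → sum = 0.286
V_2 = 0.286 / l_2 = 0.286 / 0.13 = 2.2 → 2.200

2.200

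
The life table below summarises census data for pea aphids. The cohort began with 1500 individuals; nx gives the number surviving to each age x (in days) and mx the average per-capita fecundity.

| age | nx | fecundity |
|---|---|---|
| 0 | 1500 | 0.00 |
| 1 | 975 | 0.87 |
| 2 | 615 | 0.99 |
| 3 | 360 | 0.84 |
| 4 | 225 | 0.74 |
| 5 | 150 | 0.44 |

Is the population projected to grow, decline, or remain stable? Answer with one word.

lx = nx/n0 = nx/1500: 1, 0.65, 0.41, 0.24, 0.15, 0.1
R0 = Σ lx·mx = 0 + 0.5655 + 0.4059 + 0.2016 + 0.111 + 0.044 = 1.328
R0 > 1, so the population is growing.

growing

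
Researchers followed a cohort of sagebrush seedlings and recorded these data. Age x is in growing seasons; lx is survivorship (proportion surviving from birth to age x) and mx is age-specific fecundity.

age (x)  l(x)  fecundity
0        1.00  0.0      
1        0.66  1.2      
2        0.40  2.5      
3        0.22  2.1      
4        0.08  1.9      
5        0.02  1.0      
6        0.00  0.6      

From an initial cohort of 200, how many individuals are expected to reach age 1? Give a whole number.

Expected survivors = N0 · l_1 = 200 × 0.66 = 132 → 132

132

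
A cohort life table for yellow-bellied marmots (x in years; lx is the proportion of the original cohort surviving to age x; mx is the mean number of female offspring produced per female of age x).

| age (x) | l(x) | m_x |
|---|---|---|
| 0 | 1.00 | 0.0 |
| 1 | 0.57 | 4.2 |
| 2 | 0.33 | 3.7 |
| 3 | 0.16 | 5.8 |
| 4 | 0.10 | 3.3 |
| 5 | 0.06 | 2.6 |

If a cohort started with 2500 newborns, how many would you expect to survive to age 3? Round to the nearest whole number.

400

Expected survivors = N0 · l_3 = 2500 × 0.16 = 400 → 400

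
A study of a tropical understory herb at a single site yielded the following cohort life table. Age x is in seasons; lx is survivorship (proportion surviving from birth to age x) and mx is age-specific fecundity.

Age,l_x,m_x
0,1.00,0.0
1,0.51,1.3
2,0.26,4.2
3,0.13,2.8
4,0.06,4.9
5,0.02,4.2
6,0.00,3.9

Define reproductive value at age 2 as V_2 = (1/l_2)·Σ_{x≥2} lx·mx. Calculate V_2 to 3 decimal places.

lx·mx for x ≥ 2: 1.092, 0.364, 0.294, 0.084, 0 → sum = 1.834
V_2 = 1.834 / l_2 = 1.834 / 0.26 = 7.053846… → 7.054

7.054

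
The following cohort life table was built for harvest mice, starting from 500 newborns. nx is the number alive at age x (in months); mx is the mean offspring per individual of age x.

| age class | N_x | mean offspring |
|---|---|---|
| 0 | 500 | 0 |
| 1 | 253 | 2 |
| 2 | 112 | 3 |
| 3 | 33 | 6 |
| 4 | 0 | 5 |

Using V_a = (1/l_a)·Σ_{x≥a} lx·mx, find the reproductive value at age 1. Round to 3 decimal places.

lx = nx/n0 = nx/500: 1, 0.506, 0.224, 0.066, 0
lx·mx for x ≥ 1: 1.012, 0.672, 0.396, 0 → sum = 2.08
V_1 = 2.08 / l_1 = 2.08 / 0.506 = 4.110672… → 4.111

4.111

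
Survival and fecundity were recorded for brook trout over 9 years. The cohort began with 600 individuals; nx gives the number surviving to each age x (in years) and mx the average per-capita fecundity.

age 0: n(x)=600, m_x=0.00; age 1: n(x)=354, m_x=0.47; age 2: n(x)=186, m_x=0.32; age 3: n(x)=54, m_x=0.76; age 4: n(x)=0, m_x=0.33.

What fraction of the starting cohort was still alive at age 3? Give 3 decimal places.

l_3 = n_3/n_0 = 54/600 = 0.09 → 0.090

0.090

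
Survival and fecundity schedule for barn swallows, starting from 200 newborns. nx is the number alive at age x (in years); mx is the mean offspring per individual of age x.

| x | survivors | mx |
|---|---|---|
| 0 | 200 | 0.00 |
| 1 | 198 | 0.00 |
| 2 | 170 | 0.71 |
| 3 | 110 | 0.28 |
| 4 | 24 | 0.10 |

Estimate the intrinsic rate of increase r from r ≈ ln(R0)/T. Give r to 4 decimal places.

lx = nx/n0 = nx/200: 1, 0.99, 0.85, 0.55, 0.12
R0 = Σ lx·mx = 0 + 0 + 0.6035 + 0.154 + 0.012 = 0.7695
Σ x·lx·mx = 1.717; T = 1.717/0.7695 = 2.23132…
r ≈ ln(R0)/T = ln(0.7695)/2.23132… = -0.117426… → -0.1174

-0.1174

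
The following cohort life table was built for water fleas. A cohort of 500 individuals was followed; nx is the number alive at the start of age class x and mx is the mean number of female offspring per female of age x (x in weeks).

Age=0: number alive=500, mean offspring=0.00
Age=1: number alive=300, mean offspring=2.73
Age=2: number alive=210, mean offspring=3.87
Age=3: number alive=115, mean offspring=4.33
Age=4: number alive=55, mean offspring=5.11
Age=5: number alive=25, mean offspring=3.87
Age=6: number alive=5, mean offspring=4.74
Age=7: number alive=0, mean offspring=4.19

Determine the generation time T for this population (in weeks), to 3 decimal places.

2.247

lx = nx/n0 = nx/500: 1, 0.6, 0.42, 0.23, 0.11, 0.05, 0.01, 0
lx·mx: 0, 1.638, 1.6254, 0.9959, 0.5621, 0.1935, 0.0474, 0 → R0 = 5.0623
x·lx·mx: 0, 1.638, 3.2508, 2.9877, 2.2484, 0.9675, 0.2844, 0 → Σ = 11.3768
T = 11.3768 / 5.0623 = 2.247358… → 2.247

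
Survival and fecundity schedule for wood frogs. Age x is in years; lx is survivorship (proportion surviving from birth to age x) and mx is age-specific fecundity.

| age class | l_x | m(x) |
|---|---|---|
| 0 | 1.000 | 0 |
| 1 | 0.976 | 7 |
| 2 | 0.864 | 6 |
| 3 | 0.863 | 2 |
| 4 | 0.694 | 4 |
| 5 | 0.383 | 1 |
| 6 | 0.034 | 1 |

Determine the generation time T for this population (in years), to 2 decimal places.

2.10

lx·mx: 0, 6.832, 5.184, 1.726, 2.776, 0.383, 0.034 → R0 = 16.935
x·lx·mx: 0, 6.832, 10.368, 5.178, 11.104, 1.915, 0.204 → Σ = 35.601
T = 35.601 / 16.935 = 2.102214… → 2.10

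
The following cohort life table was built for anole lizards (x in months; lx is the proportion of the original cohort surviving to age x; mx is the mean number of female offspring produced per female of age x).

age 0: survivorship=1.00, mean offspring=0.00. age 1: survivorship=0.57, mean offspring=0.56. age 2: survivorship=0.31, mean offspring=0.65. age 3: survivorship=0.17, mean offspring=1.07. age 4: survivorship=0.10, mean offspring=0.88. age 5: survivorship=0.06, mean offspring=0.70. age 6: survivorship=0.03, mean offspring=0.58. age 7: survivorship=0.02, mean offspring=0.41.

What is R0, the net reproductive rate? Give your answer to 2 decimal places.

lx·mx by age: 0, 0.3192, 0.2015, 0.1819, 0.088, 0.042, 0.0174, 0.0082
R0 = Σ lx·mx = 0.8582 → 0.86

0.86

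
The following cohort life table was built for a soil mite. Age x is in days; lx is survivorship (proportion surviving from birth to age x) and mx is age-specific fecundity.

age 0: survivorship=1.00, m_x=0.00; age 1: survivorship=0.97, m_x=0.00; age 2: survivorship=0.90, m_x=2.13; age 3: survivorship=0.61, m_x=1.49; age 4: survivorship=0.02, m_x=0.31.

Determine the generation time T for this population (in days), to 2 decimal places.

2.33

lx·mx: 0, 0, 1.917, 0.9089, 0.0062 → R0 = 2.8321
x·lx·mx: 0, 0, 3.834, 2.7267, 0.0248 → Σ = 6.5855
T = 6.5855 / 2.8321 = 2.325306… → 2.33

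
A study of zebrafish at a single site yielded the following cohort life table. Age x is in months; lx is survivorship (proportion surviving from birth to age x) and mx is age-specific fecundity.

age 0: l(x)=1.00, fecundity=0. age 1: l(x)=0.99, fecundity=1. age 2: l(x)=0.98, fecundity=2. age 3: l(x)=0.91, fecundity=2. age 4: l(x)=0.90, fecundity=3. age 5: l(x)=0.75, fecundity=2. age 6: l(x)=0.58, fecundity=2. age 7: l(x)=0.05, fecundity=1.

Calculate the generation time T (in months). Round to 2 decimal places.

3.53

lx·mx: 0, 0.99, 1.96, 1.82, 2.7, 1.5, 1.16, 0.05 → R0 = 10.18
x·lx·mx: 0, 0.99, 3.92, 5.46, 10.8, 7.5, 6.96, 0.35 → Σ = 35.98
T = 35.98 / 10.18 = 3.534381… → 3.53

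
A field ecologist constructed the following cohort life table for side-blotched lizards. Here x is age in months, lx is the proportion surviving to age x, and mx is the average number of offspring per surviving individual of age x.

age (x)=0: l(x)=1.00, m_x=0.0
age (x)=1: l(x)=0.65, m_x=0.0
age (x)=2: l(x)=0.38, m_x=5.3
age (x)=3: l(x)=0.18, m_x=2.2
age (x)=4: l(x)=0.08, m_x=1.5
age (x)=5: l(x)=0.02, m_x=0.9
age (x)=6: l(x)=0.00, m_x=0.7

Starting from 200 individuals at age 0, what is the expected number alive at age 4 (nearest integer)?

16

Expected survivors = N0 · l_4 = 200 × 0.08 = 16 → 16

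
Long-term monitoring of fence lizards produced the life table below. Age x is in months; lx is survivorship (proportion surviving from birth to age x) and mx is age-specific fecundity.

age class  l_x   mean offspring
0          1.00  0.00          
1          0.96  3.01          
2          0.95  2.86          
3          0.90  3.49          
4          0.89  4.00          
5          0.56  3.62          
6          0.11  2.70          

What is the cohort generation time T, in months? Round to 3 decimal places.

3.001

lx·mx: 0, 2.8896, 2.717, 3.141, 3.56, 2.0272, 0.297 → R0 = 14.6318
x·lx·mx: 0, 2.8896, 5.434, 9.423, 14.24, 10.136, 1.782 → Σ = 43.9046
T = 43.9046 / 14.6318 = 3.000629… → 3.001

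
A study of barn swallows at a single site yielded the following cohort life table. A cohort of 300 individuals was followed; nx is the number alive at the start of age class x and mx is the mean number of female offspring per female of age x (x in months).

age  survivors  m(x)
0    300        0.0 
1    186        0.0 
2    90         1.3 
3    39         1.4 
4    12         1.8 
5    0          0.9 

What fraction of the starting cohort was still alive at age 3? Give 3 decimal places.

l_3 = n_3/n_0 = 39/300 = 0.13 → 0.130

0.130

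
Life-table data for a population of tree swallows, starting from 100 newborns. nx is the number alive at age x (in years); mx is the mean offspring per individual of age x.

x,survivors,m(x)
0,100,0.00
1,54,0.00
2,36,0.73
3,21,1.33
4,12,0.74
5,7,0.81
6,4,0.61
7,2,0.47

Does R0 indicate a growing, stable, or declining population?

declining

lx = nx/n0 = nx/100: 1, 0.54, 0.36, 0.21, 0.12, 0.07, 0.04, 0.02
R0 = Σ lx·mx = 0 + 0 + 0.2628 + 0.2793 + 0.0888 + 0.0567 + 0.0244 + 0.0094 = 0.7214
R0 < 1, so the population is declining.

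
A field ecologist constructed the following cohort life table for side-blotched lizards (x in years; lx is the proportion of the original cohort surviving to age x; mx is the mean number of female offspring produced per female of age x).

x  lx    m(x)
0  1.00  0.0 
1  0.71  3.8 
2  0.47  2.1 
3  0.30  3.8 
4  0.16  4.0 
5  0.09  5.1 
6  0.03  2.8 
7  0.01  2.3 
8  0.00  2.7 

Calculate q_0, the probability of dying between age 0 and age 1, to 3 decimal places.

0.290

q_0 = (l_0 − l_1) / l_0 = (1 − 0.71) / 1
     = 0.29 / 1 = 0.29 → 0.290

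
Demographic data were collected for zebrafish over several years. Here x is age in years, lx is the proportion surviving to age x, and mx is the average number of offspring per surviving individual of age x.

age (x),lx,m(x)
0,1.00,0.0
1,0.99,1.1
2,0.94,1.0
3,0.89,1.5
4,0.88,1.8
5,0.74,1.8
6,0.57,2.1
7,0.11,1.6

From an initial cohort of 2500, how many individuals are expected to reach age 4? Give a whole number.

2200

Expected survivors = N0 · l_4 = 2500 × 0.88 = 2200 → 2200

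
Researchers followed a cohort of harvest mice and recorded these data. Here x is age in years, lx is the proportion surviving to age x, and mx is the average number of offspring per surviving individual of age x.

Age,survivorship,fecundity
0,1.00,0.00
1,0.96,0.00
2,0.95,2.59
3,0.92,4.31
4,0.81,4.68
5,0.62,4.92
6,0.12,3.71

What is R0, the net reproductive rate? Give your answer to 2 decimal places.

lx·mx by age: 0, 0, 2.4605, 3.9652, 3.7908, 3.0504, 0.4452
R0 = Σ lx·mx = 13.7121 → 13.71

13.71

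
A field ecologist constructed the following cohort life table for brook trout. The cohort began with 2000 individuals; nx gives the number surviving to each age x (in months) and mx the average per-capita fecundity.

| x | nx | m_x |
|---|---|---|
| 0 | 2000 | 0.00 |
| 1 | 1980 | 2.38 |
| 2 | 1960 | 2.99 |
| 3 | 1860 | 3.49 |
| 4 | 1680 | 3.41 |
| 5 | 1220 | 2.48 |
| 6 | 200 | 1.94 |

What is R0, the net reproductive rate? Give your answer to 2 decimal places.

lx = nx/n0 = nx/2000: 1, 0.99, 0.98, 0.93, 0.84, 0.61, 0.1
lx·mx by age: 0, 2.3562, 2.9302, 3.2457, 2.8644, 1.5128, 0.194
R0 = Σ lx·mx = 13.1033 → 13.10

13.10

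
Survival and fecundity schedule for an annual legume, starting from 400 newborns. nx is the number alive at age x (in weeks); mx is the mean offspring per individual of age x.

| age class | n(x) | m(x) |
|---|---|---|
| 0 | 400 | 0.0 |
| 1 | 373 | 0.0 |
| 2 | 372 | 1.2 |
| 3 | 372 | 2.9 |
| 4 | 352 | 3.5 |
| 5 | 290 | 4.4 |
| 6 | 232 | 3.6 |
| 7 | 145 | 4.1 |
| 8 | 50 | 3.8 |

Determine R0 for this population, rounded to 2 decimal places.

14.13

lx = nx/n0 = nx/400: 1, 0.9325, 0.93, 0.93, 0.88, 0.725, 0.58, 0.3625, 0.125
lx·mx by age: 0, 0, 1.116, 2.697, 3.08, 3.19, 2.088, 1.48625, 0.475
R0 = Σ lx·mx = 14.13225 → 14.13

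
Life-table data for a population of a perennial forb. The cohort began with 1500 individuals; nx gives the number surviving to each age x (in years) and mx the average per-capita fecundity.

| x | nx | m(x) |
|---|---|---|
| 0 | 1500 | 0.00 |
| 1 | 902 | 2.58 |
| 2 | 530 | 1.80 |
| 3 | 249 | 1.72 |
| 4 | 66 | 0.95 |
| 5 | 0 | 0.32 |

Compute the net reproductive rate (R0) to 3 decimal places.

2.515

lx = nx/n0 = nx/1500: 1, 0.60133…, 0.35333…, 0.166, 0.044, 0
lx·mx by age: 0, 1.55144…, 0.636…, 0.28552, 0.0418, 0
R0 = Σ lx·mx = 2.51476… → 2.515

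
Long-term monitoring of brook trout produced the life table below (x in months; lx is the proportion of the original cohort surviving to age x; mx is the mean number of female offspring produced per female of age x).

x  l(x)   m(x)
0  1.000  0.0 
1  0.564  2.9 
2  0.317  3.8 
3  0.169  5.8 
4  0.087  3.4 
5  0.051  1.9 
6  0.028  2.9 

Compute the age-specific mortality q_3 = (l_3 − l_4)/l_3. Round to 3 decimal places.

0.485

q_3 = (l_3 − l_4) / l_3 = (0.169 − 0.087) / 0.169
     = 0.082 / 0.169 = 0.485207… → 0.485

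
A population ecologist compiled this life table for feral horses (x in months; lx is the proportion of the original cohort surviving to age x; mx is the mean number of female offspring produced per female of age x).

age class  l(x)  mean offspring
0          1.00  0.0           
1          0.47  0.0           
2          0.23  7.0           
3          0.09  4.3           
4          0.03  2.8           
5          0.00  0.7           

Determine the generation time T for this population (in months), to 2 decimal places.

2.27

lx·mx: 0, 0, 1.61, 0.387, 0.084, 0 → R0 = 2.081
x·lx·mx: 0, 0, 3.22, 1.161, 0.336, 0 → Σ = 4.717
T = 4.717 / 2.081 = 2.266699… → 2.27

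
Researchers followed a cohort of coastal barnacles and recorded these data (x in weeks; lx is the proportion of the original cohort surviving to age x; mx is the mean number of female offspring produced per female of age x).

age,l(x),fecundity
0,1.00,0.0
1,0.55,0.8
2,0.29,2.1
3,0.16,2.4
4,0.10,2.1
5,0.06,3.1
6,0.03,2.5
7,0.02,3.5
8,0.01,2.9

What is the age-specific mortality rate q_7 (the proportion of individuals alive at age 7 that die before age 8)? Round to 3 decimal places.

q_7 = (l_7 − l_8) / l_7 = (0.02 − 0.01) / 0.02
     = 0.01 / 0.02 = 0.5 → 0.500

0.500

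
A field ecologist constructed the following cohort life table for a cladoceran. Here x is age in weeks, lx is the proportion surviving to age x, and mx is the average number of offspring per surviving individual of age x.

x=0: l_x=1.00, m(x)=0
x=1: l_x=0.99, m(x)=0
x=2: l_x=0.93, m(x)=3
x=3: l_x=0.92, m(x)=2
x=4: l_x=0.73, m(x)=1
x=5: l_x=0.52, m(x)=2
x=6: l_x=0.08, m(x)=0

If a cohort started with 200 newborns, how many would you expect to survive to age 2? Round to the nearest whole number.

186

Expected survivors = N0 · l_2 = 200 × 0.93 = 186 → 186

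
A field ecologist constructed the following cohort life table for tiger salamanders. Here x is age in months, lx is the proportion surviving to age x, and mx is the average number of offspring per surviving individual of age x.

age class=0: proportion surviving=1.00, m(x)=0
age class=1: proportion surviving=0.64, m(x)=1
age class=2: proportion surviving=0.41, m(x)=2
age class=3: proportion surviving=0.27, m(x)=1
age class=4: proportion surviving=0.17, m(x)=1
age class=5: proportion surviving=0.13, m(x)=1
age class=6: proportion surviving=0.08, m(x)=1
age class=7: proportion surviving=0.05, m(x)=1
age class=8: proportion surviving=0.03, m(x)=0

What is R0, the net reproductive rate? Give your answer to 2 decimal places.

lx·mx by age: 0, 0.64, 0.82, 0.27, 0.17, 0.13, 0.08, 0.05, 0
R0 = Σ lx·mx = 2.16 → 2.16

2.16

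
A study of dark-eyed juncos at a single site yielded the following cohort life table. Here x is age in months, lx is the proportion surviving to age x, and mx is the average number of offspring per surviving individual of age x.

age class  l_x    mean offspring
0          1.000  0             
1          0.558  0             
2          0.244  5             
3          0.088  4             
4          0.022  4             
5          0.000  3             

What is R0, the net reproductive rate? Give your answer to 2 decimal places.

lx·mx by age: 0, 0, 1.22, 0.352, 0.088, 0
R0 = Σ lx·mx = 1.66 → 1.66

1.66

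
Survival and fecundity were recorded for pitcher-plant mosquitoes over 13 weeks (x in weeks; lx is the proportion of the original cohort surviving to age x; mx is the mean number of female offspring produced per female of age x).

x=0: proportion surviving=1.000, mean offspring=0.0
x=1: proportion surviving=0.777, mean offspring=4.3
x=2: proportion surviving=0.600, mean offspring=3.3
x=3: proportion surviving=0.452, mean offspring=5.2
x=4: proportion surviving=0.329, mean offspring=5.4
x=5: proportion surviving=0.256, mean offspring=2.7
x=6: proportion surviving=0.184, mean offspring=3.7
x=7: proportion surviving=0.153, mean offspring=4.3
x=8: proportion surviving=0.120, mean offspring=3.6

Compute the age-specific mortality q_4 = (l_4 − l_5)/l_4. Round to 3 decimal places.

q_4 = (l_4 − l_5) / l_4 = (0.329 − 0.256) / 0.329
     = 0.073 / 0.329 = 0.221884… → 0.222

0.222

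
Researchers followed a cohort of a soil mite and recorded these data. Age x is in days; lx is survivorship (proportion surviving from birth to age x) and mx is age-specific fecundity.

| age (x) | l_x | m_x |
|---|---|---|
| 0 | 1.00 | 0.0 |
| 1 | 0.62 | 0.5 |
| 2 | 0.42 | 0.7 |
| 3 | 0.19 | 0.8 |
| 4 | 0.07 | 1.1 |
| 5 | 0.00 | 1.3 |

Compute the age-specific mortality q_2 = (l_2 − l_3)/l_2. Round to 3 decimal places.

q_2 = (l_2 − l_3) / l_2 = (0.42 − 0.19) / 0.42
     = 0.23 / 0.42 = 0.547619… → 0.548

0.548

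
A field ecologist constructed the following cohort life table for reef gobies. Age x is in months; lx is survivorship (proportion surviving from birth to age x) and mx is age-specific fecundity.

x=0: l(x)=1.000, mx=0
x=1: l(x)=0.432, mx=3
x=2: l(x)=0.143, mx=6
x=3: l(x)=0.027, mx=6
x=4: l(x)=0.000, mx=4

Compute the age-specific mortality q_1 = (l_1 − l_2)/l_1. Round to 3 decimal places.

0.669

q_1 = (l_1 − l_2) / l_1 = (0.432 − 0.143) / 0.432
     = 0.289 / 0.432 = 0.668981… → 0.669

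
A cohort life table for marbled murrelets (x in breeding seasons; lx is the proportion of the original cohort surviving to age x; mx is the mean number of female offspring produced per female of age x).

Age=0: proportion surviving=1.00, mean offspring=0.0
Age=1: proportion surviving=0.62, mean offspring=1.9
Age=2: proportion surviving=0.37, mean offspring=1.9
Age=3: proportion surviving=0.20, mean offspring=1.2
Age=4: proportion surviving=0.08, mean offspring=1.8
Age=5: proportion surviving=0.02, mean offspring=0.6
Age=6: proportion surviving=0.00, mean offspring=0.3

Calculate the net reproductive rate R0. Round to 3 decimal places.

2.277

lx·mx by age: 0, 1.178, 0.703, 0.24, 0.144, 0.012, 0
R0 = Σ lx·mx = 2.277 → 2.277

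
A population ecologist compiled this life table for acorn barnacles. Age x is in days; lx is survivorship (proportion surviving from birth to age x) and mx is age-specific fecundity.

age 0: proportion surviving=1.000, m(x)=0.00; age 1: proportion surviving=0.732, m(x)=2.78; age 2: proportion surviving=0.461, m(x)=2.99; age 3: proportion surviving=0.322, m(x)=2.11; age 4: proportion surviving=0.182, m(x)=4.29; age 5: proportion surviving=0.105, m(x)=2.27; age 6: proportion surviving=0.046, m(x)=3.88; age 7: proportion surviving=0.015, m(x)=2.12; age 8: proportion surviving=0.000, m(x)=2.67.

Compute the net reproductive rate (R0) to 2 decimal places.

lx·mx by age: 0, 2.03496, 1.37839, 0.67942, 0.78078, 0.23835, 0.17848, 0.0318, 0
R0 = Σ lx·mx = 5.32218 → 5.32

5.32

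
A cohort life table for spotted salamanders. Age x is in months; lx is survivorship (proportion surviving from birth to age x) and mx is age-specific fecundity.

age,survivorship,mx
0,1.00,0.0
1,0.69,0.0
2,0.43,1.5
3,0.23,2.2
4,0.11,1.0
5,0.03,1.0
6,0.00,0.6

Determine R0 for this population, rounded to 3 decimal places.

lx·mx by age: 0, 0, 0.645, 0.506, 0.11, 0.03, 0
R0 = Σ lx·mx = 1.291 → 1.291

1.291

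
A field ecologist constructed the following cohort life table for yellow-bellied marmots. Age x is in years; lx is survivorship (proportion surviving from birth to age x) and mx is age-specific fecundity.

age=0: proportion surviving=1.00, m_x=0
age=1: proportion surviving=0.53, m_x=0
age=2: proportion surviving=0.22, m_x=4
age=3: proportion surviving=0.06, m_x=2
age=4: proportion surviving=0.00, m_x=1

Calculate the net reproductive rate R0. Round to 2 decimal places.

lx·mx by age: 0, 0, 0.88, 0.12, 0
R0 = Σ lx·mx = 1 → 1.00

1.00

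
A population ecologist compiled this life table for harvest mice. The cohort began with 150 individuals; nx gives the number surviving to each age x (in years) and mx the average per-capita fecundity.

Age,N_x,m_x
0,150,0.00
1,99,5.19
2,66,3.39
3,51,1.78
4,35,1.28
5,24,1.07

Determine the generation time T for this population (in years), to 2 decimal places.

1.71

lx = nx/n0 = nx/150: 1, 0.66, 0.44, 0.34, 0.23333…, 0.16
lx·mx: 0, 3.4254, 1.4916, 0.6052, 0.298667…, 0.1712 → R0 = 5.992067…
x·lx·mx: 0, 3.4254, 2.9832, 1.8156, 1.194667…, 0.856 → Σ = 10.274867…
T = 10.274867… / 5.992067… = 1.714745… → 1.71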